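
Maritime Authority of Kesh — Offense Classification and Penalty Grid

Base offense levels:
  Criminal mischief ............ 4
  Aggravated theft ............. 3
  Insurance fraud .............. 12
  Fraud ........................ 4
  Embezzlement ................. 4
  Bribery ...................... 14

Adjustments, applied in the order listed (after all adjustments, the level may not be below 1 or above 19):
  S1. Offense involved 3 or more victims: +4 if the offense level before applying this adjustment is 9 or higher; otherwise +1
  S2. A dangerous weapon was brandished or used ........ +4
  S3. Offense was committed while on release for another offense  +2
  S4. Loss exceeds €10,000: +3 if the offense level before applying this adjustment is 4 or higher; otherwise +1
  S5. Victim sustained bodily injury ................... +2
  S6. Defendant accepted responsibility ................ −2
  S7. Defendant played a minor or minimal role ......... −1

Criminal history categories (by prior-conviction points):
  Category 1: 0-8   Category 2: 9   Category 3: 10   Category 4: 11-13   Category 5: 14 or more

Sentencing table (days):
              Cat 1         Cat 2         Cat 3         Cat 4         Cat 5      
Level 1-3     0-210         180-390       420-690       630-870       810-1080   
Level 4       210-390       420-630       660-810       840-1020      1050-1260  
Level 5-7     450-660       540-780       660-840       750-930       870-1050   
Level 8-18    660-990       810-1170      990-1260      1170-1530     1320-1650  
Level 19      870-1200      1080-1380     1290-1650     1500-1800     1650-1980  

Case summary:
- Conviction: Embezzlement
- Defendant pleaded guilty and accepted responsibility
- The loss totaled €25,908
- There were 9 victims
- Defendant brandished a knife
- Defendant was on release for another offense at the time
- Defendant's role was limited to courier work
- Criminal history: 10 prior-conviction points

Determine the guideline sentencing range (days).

Base offense level for embezzlement: 4.
S1 applies (level before this adjustment is 4 < 9, so +1): 4 + 1 = 5.
S2 applies: 5 + 4 = 9.
S3 applies: 9 + 2 = 11.
S4 applies (level before this adjustment is 11 ≥ 4, so +3): 11 + 3 = 14.
S5 does not apply.
S6 applies: 14 − 2 = 12.
S7 applies: 12 − 1 = 11.
Final offense level: 11.
Criminal history: 10 prior points → Category 3 (10).
Level 11 falls in the 8-18 band.
Grid: Level 8-18 × Category 3 = 990-1260 days.

990-1260 days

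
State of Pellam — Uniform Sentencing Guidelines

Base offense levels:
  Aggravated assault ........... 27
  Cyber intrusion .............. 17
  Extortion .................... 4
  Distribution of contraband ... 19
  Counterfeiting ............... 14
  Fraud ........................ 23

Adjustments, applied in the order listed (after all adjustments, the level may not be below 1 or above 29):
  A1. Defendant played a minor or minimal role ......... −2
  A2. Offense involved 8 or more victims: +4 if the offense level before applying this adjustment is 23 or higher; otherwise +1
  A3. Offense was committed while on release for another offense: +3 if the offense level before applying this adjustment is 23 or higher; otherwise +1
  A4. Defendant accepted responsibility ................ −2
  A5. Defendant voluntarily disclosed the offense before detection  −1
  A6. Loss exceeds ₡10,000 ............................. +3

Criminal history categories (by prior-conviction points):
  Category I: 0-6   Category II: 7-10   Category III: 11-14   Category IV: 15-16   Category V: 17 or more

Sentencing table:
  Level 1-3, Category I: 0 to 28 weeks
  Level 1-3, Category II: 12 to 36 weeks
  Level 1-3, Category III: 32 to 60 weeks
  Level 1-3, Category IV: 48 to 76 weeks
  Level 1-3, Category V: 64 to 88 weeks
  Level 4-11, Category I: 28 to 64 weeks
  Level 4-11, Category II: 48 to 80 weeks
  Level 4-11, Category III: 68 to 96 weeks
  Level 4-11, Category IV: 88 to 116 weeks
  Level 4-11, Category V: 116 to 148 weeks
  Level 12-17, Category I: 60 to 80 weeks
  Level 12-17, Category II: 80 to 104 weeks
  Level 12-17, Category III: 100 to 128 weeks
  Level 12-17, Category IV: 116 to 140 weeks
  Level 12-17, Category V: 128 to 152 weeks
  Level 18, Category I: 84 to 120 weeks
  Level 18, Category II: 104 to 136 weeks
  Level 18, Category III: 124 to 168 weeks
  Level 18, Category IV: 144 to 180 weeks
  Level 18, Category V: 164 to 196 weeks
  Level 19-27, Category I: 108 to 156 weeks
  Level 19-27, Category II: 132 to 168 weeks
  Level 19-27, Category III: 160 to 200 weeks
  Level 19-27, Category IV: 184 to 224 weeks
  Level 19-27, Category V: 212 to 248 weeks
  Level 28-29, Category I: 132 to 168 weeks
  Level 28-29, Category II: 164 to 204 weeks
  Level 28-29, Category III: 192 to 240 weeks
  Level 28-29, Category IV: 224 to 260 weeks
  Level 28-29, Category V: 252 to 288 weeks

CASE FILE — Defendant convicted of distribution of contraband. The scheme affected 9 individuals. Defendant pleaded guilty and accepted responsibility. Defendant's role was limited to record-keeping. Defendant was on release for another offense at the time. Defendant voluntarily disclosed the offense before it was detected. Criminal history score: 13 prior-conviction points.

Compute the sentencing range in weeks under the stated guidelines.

100-128 weeks

Base offense level for distribution of contraband: 19.
A1 applies: 19 − 2 = 17.
A2 applies (level before this adjustment is 17 < 23, so +1): 17 + 1 = 18.
A3 applies (level before this adjustment is 18 < 23, so +1): 18 + 1 = 19.
A4 applies: 19 − 2 = 17.
A5 applies: 17 − 1 = 16.
Final offense level: 16.
Criminal history: 13 prior points → Category III (11-14).
Level 16 falls in the 12-17 band.
Grid: Level 12-17 × Category III = 100-128 weeks.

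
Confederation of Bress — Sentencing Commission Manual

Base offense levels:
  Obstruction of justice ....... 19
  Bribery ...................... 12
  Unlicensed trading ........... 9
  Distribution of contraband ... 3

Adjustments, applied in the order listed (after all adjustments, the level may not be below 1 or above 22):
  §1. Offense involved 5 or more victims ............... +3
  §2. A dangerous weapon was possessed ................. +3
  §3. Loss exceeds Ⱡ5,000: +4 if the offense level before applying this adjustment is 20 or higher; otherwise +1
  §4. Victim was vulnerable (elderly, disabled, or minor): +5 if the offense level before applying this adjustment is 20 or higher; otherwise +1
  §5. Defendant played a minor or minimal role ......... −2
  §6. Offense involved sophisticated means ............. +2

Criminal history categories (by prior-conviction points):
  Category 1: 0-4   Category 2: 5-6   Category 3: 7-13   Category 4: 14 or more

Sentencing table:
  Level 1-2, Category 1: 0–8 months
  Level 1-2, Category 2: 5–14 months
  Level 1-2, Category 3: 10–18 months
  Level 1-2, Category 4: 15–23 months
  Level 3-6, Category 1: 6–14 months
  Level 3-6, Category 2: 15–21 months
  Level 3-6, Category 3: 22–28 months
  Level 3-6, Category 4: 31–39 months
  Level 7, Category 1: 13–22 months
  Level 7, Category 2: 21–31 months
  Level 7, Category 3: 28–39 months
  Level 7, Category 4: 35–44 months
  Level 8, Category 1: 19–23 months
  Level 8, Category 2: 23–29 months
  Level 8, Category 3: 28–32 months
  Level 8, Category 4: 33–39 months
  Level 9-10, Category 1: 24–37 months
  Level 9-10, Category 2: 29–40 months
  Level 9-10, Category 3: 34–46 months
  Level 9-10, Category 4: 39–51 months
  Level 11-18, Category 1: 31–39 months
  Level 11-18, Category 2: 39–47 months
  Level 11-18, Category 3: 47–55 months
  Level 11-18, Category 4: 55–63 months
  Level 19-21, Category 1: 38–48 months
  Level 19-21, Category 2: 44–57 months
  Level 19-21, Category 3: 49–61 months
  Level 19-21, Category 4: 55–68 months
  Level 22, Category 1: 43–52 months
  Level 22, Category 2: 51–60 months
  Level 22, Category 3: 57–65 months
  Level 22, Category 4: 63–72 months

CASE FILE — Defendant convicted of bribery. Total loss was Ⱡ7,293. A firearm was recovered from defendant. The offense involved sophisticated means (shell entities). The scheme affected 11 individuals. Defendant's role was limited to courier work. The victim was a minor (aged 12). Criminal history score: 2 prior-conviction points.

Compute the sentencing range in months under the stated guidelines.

Base offense level for bribery: 12.
§1 applies: 12 + 3 = 15.
§2 applies: 15 + 3 = 18.
§3 applies (level before this adjustment is 18 < 20, so +1): 18 + 1 = 19.
§4 applies (level before this adjustment is 19 < 20, so +1): 19 + 1 = 20.
§5 applies: 20 − 2 = 18.
§6 applies: 18 + 2 = 20.
Final offense level: 20.
Criminal history: 2 prior points → Category 1 (0-4).
Level 20 falls in the 19-21 band.
Grid: Level 19-21 × Category 1 = 38-48 months.

38-48 months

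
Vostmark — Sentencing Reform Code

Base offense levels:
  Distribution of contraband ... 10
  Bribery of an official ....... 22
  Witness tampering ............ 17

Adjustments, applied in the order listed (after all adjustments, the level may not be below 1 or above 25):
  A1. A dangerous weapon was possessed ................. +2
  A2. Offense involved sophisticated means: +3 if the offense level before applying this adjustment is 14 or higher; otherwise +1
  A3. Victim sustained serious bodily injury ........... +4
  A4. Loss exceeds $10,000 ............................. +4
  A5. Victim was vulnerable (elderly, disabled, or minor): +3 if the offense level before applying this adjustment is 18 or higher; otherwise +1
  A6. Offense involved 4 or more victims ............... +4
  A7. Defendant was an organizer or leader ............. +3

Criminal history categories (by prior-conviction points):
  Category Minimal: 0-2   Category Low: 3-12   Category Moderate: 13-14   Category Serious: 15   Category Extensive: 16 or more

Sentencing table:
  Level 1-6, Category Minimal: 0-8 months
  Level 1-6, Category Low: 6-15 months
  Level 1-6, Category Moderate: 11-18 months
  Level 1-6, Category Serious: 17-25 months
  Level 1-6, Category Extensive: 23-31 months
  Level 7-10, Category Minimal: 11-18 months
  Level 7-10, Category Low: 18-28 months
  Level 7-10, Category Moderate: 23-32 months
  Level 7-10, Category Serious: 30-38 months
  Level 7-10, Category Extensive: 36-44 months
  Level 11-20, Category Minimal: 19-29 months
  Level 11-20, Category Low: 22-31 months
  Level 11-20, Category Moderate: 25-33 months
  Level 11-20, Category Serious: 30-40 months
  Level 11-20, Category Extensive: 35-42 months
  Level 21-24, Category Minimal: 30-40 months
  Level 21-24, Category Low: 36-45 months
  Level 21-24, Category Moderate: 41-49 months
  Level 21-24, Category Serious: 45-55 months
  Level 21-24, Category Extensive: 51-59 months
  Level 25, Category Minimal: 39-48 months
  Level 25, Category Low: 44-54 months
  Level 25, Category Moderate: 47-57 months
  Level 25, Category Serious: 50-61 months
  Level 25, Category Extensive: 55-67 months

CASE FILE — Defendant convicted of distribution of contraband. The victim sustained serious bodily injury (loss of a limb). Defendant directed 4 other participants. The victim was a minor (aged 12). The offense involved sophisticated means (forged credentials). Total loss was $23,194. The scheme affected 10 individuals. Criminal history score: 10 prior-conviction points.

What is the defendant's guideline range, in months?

44-54 months

Base offense level for distribution of contraband: 10.
A2 applies (level before this adjustment is 10 < 14, so +1): 10 + 1 = 11.
A3 applies: 11 + 4 = 15.
A4 applies: 15 + 4 = 19.
A5 applies (level before this adjustment is 19 ≥ 18, so +3): 19 + 3 = 22.
A6 applies: 22 + 4 = 26.
A7 applies: 26 + 3 = 29.
Level 29 exceeds the maximum of 25; capped at 25.
Final offense level: 25.
Criminal history: 10 prior points → Category Low (3-12).
Level 25 falls in the 25 band.
Grid: Level 25 × Category Low = 44-54 months.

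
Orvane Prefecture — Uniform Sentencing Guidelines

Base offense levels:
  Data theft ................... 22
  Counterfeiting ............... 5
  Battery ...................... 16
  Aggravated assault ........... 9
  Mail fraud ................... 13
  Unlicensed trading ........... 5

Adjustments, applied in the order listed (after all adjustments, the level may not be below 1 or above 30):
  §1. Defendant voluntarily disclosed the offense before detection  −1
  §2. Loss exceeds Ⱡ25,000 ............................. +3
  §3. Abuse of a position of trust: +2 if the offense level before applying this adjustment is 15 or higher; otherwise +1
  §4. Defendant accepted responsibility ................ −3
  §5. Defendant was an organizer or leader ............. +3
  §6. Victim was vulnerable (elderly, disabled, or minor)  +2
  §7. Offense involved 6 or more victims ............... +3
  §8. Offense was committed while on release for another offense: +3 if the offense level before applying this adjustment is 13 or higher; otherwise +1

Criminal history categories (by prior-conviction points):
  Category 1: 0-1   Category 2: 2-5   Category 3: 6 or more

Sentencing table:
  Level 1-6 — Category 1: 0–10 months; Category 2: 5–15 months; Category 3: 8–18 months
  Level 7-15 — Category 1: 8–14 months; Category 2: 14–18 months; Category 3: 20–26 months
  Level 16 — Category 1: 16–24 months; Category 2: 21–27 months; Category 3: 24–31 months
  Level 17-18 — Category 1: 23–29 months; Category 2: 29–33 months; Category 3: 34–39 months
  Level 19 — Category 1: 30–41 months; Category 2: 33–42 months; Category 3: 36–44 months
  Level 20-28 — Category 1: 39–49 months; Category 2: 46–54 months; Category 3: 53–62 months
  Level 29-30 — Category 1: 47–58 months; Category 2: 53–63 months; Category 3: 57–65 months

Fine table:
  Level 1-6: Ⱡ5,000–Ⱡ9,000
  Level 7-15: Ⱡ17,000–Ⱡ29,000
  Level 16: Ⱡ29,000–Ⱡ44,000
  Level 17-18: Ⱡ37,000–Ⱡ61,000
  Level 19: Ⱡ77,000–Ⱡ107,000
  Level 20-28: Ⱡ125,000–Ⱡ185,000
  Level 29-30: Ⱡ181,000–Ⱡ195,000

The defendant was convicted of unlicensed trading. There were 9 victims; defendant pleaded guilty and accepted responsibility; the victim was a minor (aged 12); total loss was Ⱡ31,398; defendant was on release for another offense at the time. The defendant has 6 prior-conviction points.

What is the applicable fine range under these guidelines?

Base offense level for unlicensed trading: 5.
§2 applies: 5 + 3 = 8.
§4 applies: 8 − 3 = 5.
§6 applies: 5 + 2 = 7.
§7 applies: 7 + 3 = 10.
§8 applies (level before this adjustment is 10 < 13, so +1): 10 + 1 = 11.
Final offense level: 11.
Level 11 falls in the 7-15 band.
Fine table: Level 7-15 → Ⱡ17,000–Ⱡ29,000.

Ⱡ17,000–Ⱡ29,000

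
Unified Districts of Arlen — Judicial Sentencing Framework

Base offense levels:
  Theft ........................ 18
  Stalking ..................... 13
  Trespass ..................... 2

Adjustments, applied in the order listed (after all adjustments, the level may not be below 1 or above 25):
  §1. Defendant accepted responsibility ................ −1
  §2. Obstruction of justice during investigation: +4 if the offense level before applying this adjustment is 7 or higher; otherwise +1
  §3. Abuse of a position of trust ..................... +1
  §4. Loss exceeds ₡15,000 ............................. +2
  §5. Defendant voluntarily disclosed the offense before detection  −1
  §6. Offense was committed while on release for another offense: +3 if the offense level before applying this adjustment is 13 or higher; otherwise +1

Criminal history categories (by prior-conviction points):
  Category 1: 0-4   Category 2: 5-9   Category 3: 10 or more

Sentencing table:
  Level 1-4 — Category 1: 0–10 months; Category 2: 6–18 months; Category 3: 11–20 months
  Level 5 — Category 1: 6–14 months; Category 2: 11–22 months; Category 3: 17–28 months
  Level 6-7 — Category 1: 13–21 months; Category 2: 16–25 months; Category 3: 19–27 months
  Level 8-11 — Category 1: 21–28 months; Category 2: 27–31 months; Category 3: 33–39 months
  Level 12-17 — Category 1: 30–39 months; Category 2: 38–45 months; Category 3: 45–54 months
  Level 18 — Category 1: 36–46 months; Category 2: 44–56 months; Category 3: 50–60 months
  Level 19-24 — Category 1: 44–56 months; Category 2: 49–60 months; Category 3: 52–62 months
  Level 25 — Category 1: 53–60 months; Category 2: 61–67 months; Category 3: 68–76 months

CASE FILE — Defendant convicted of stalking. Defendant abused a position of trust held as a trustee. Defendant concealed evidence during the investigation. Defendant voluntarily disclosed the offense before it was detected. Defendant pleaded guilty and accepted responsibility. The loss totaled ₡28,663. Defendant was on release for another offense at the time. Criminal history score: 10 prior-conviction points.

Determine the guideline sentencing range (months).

Base offense level for stalking: 13.
§1 applies: 13 − 1 = 12.
§2 applies (level before this adjustment is 12 ≥ 7, so +4): 12 + 4 = 16.
§3 applies: 16 + 1 = 17.
§4 applies: 17 + 2 = 19.
§5 applies: 19 − 1 = 18.
§6 applies (level before this adjustment is 18 ≥ 13, so +3): 18 + 3 = 21.
Final offense level: 21.
Criminal history: 10 prior points → Category 3 (10+).
Level 21 falls in the 19-24 band.
Grid: Level 19-24 × Category 3 = 52-62 months.

52-62 months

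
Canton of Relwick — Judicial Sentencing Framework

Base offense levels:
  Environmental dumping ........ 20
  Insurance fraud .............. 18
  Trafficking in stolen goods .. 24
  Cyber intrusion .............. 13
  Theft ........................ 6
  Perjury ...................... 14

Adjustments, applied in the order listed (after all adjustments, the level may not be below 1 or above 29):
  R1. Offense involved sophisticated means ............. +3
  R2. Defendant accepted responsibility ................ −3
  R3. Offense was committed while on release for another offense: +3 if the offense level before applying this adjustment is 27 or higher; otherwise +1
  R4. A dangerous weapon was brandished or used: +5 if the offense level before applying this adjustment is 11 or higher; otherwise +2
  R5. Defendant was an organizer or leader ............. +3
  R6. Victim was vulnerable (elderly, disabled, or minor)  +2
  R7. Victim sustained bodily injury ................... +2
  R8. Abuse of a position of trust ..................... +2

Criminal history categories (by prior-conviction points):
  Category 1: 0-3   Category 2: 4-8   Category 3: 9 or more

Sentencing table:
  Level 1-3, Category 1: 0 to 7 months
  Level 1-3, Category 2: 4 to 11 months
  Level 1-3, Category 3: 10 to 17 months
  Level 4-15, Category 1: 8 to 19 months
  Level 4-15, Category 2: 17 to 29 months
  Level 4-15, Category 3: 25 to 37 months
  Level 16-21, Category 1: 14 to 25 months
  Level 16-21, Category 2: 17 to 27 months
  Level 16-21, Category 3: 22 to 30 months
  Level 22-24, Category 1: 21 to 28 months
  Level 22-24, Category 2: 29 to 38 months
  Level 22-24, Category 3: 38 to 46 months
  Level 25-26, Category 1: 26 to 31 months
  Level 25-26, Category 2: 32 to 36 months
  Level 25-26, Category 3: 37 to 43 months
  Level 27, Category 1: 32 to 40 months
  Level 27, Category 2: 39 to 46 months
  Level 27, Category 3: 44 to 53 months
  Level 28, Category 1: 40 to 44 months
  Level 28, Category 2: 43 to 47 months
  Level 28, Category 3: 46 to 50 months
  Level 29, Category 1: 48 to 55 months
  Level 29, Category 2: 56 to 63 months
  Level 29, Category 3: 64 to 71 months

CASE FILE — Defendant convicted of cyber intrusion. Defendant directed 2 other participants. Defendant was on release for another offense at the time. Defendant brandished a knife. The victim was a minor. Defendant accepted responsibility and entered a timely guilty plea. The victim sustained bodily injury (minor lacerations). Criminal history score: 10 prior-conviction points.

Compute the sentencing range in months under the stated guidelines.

Base offense level for cyber intrusion: 13.
R2 applies: 13 − 3 = 10.
R3 applies (level before this adjustment is 10 < 27, so +1): 10 + 1 = 11.
R4 applies (level before this adjustment is 11 ≥ 11, so +5): 11 + 5 = 16.
R5 applies: 16 + 3 = 19.
R6 applies: 19 + 2 = 21.
R7 applies: 21 + 2 = 23.
Final offense level: 23.
Criminal history: 10 prior points → Category 3 (9+).
Level 23 falls in the 22-24 band.
Grid: Level 22-24 × Category 3 = 38-46 months.

38-46 months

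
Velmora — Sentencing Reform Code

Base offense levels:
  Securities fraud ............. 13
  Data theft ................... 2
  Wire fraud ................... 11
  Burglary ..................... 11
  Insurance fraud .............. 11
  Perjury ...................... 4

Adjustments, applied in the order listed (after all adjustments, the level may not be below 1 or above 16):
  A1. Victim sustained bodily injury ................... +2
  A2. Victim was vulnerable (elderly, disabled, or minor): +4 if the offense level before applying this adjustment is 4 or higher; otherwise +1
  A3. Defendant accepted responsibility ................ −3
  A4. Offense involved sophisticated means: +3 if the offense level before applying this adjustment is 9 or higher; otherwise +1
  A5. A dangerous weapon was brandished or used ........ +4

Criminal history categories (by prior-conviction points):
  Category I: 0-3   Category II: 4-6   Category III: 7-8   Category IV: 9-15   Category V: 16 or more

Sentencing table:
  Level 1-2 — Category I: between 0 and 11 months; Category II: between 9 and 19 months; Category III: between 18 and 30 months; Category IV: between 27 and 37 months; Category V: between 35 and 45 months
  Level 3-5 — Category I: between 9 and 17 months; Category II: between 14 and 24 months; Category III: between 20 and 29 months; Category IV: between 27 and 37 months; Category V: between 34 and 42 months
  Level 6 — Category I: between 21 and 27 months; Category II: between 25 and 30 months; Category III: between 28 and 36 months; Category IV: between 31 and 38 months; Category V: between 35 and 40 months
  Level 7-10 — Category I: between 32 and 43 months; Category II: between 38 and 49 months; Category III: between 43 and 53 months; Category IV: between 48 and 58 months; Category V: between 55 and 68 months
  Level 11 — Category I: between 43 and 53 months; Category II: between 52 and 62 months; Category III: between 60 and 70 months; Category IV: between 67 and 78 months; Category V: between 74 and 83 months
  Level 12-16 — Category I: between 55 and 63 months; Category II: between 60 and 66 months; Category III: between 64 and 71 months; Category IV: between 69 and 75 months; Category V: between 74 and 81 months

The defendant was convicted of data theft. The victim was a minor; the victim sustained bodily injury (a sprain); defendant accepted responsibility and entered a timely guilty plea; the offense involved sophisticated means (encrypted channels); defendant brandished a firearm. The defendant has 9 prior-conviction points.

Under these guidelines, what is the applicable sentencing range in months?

48-58 months

Base offense level for data theft: 2.
A1 applies: 2 + 2 = 4.
A2 applies (level before this adjustment is 4 ≥ 4, so +4): 4 + 4 = 8.
A3 applies: 8 − 3 = 5.
A4 applies (level before this adjustment is 5 < 9, so +1): 5 + 1 = 6.
A5 applies: 6 + 4 = 10.
Final offense level: 10.
Criminal history: 9 prior points → Category IV (9-15).
Level 10 falls in the 7-10 band.
Grid: Level 7-10 × Category IV = 48-58 months.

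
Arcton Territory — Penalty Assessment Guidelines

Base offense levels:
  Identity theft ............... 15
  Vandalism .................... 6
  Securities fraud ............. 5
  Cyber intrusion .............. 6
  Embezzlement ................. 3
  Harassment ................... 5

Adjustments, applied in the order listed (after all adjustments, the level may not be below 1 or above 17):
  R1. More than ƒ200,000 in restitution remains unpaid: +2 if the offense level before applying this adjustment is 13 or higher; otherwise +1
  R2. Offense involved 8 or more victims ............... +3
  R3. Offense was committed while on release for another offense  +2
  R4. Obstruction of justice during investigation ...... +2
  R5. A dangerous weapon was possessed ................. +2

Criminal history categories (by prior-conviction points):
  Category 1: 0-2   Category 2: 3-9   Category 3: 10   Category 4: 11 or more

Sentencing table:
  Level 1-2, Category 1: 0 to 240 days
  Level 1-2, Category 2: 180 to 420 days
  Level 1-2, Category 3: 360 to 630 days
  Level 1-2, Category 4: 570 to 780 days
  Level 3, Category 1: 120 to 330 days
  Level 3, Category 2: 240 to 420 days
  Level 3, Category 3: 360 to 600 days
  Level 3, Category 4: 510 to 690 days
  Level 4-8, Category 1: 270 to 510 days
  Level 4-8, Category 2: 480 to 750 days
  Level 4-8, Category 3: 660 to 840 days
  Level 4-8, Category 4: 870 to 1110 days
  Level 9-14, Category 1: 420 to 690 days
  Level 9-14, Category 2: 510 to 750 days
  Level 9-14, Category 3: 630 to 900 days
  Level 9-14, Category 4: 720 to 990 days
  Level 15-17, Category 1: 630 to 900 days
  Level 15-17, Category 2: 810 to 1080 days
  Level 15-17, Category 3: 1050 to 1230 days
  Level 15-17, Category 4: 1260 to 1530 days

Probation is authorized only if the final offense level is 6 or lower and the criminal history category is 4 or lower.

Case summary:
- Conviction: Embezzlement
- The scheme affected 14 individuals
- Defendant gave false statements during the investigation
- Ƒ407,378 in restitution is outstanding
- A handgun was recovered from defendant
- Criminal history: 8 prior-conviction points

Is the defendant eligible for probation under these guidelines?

No

Base offense level for embezzlement: 3.
R1 applies (level before this adjustment is 3 < 13, so +1): 3 + 1 = 4.
R2 applies: 4 + 3 = 7.
R3 does not apply.
R4 applies: 7 + 2 = 9.
R5 applies: 9 + 2 = 11.
Final offense level: 11.
Criminal history: 8 prior points → Category 2 (3-9).
Level 11 falls in the 9-14 band.
Grid: Level 9-14 × Category 2 = 510-750 days.
Probation check: level 11 > 6 and category 2 ≤ 4 → not eligible.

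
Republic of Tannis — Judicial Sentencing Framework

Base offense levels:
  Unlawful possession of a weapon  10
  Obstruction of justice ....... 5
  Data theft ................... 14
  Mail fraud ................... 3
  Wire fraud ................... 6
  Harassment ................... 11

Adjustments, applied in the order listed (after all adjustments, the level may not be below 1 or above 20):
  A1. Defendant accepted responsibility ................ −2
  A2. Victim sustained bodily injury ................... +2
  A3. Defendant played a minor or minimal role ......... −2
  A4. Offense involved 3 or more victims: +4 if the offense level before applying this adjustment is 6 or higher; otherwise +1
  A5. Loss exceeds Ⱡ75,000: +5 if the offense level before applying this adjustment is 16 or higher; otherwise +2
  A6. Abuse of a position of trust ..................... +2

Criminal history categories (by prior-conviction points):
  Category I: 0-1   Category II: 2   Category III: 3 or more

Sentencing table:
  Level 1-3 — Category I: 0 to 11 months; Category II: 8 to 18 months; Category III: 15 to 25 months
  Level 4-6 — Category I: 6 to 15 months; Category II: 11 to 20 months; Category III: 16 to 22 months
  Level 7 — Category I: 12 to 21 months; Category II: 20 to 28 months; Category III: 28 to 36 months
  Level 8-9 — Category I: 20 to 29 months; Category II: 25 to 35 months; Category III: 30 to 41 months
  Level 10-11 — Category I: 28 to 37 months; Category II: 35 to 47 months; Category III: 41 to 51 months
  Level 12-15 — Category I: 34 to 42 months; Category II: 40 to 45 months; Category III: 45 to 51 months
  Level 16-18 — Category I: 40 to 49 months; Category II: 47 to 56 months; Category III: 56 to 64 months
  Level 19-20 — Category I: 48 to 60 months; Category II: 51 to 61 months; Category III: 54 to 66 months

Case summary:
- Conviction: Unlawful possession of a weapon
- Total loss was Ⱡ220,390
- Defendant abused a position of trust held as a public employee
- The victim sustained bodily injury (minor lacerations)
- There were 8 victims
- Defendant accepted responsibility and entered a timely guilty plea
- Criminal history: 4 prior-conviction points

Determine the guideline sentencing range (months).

Base offense level for unlawful possession of a weapon: 10.
A1 applies: 10 − 2 = 8.
A2 applies: 8 + 2 = 10.
A3 does not apply.
A4 applies (level before this adjustment is 10 ≥ 6, so +4): 10 + 4 = 14.
A5 applies (level before this adjustment is 14 < 16, so +2): 14 + 2 = 16.
A6 applies: 16 + 2 = 18.
Final offense level: 18.
Criminal history: 4 prior points → Category III (3+).
Level 18 falls in the 16-18 band.
Grid: Level 16-18 × Category III = 56-64 months.

56-64 months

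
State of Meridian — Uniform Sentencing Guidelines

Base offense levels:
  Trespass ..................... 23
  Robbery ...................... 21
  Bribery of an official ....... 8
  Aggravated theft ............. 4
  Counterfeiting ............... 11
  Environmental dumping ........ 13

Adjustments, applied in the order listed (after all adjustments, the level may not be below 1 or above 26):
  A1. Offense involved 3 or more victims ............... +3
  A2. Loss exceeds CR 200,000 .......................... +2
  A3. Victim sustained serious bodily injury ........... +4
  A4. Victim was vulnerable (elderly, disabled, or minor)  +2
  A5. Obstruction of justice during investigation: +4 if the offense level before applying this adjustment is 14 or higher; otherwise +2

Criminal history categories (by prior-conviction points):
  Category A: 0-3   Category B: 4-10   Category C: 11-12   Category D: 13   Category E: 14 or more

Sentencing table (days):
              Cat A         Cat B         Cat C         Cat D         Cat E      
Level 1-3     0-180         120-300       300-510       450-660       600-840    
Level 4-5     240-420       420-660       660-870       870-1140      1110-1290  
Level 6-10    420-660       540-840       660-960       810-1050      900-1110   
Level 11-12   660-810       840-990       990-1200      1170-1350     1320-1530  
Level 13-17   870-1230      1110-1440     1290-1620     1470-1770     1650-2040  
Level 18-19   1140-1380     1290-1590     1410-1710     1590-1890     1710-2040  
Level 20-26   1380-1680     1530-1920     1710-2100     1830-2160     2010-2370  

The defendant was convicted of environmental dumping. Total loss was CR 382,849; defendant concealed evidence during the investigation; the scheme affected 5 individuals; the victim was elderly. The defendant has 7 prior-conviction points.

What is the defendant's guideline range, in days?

1530-1920 days

Base offense level for environmental dumping: 13.
A1 applies: 13 + 3 = 16.
A2 applies: 16 + 2 = 18.
A3 does not apply.
A4 applies: 18 + 2 = 20.
A5 applies (level before this adjustment is 20 ≥ 14, so +4): 20 + 4 = 24.
Final offense level: 24.
Criminal history: 7 prior points → Category B (4-10).
Level 24 falls in the 20-26 band.
Grid: Level 20-26 × Category B = 1530-1920 days.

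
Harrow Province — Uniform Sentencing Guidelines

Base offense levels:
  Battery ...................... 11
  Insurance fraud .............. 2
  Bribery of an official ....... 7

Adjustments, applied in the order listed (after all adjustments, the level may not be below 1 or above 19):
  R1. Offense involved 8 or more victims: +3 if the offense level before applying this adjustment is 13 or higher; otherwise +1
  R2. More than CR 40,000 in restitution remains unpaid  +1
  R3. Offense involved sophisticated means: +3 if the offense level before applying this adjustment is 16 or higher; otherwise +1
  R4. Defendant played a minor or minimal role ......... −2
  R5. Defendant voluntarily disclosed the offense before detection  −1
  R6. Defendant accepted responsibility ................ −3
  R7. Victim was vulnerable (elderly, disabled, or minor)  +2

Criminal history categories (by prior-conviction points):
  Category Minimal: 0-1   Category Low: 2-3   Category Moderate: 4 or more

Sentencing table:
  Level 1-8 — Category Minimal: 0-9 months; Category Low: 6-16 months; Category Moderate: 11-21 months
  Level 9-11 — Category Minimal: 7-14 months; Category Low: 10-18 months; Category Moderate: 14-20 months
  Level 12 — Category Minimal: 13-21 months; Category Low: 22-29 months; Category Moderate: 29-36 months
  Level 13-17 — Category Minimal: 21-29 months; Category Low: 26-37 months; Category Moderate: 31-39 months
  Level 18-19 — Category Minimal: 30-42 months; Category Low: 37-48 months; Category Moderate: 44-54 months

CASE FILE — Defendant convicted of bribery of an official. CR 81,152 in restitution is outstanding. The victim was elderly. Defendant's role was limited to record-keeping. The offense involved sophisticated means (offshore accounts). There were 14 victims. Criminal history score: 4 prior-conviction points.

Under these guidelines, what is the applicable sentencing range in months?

Base offense level for bribery of an official: 7.
R1 applies (level before this adjustment is 7 < 13, so +1): 7 + 1 = 8.
R2 applies: 8 + 1 = 9.
R3 applies (level before this adjustment is 9 < 16, so +1): 9 + 1 = 10.
R4 applies: 10 − 2 = 8.
R7 applies: 8 + 2 = 10.
Final offense level: 10.
Criminal history: 4 prior points → Category Moderate (4+).
Level 10 falls in the 9-11 band.
Grid: Level 9-11 × Category Moderate = 14-20 months.

14-20 months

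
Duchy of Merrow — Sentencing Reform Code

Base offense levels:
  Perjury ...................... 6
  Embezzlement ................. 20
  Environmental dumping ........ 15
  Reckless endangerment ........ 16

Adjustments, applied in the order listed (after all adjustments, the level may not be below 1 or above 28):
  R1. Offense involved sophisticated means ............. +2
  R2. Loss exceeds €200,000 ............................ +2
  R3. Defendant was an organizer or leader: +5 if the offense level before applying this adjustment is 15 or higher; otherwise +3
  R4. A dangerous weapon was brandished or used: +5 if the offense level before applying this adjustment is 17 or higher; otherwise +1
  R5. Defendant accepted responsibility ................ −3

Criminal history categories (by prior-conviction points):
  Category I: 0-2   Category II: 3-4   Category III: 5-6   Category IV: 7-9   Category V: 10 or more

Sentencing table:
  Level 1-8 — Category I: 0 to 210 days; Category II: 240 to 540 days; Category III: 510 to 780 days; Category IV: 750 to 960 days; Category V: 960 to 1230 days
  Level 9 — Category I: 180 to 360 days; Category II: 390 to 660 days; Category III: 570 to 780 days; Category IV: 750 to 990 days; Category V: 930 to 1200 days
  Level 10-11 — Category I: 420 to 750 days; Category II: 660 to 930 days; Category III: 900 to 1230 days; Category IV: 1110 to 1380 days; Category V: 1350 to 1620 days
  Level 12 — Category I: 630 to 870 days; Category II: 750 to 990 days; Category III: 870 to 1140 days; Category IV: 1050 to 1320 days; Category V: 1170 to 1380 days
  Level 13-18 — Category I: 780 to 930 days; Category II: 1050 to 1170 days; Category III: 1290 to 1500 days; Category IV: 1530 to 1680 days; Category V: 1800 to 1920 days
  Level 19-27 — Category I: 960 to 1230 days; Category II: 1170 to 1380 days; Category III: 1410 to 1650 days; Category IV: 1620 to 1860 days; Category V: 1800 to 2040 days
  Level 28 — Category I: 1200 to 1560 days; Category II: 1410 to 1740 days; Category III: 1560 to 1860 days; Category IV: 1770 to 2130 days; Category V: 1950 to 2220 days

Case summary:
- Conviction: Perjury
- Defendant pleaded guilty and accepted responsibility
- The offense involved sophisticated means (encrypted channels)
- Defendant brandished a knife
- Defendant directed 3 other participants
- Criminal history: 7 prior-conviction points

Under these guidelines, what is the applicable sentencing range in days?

750-990 days

Base offense level for perjury: 6.
R1 applies: 6 + 2 = 8.
R3 applies (level before this adjustment is 8 < 15, so +3): 8 + 3 = 11.
R4 applies (level before this adjustment is 11 < 17, so +1): 11 + 1 = 12.
R5 applies: 12 − 3 = 9.
Final offense level: 9.
Criminal history: 7 prior points → Category IV (7-9).
Level 9 falls in the 9 band.
Grid: Level 9 × Category IV = 750-990 days.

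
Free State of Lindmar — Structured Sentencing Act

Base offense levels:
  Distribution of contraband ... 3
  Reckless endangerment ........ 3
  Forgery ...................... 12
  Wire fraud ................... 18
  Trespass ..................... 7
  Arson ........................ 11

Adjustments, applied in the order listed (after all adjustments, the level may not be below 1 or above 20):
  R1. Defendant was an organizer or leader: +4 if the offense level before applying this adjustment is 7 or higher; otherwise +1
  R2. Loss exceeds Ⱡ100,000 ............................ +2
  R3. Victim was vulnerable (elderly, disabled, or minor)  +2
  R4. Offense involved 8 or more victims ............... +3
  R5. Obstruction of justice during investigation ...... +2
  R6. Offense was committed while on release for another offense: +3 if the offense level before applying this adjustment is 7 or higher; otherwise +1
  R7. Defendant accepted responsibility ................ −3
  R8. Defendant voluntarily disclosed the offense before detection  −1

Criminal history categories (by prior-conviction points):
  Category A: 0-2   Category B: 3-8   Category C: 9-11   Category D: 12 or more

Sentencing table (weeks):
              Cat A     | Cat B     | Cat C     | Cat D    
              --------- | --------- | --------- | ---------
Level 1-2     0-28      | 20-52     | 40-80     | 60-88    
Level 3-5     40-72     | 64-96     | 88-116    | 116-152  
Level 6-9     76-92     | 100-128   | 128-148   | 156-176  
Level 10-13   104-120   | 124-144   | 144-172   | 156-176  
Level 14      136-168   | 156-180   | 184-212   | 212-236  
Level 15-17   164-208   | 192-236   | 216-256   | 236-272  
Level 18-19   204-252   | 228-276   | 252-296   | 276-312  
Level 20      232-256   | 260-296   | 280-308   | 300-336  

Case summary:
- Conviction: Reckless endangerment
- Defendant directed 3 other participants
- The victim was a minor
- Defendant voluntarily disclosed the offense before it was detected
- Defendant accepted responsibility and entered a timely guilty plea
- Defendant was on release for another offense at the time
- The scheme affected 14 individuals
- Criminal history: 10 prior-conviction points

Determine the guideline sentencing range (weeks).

128-148 weeks

Base offense level for reckless endangerment: 3.
R1 applies (level before this adjustment is 3 < 7, so +1): 3 + 1 = 4.
R3 applies: 4 + 2 = 6.
R4 applies: 6 + 3 = 9.
R6 applies (level before this adjustment is 9 ≥ 7, so +3): 9 + 3 = 12.
R7 applies: 12 − 3 = 9.
R8 applies: 9 − 1 = 8.
Final offense level: 8.
Criminal history: 10 prior points → Category C (9-11).
Level 8 falls in the 6-9 band.
Grid: Level 6-9 × Category C = 128-148 weeks.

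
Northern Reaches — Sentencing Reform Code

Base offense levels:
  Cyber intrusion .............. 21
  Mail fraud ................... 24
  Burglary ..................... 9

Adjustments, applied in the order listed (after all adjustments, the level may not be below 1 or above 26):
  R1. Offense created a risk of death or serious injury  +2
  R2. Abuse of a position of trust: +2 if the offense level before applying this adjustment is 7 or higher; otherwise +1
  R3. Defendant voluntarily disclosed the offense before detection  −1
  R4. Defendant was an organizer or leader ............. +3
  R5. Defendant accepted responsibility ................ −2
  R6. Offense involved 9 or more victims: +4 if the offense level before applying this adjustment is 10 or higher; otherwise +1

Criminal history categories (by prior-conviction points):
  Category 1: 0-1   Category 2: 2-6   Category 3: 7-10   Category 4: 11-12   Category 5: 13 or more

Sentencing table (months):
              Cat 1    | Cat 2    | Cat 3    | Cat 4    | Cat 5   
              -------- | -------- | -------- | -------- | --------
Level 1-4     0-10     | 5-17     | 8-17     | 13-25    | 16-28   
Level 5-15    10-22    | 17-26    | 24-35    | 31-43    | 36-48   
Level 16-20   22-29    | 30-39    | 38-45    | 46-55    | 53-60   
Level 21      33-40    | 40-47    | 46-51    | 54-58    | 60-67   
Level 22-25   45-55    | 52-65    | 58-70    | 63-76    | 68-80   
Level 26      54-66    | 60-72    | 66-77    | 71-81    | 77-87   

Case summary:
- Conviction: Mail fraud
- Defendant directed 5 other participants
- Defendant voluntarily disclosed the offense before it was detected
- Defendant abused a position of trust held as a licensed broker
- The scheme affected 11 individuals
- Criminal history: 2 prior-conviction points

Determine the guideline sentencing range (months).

Base offense level for mail fraud: 24.
R1 does not apply.
R2 applies (level before this adjustment is 24 ≥ 7, so +2): 24 + 2 = 26.
R3 applies: 26 − 1 = 25.
R4 applies: 25 + 3 = 28.
R6 applies (level before this adjustment is 28 ≥ 10, so +4): 28 + 4 = 32.
Level 32 exceeds the maximum of 26; capped at 26.
Final offense level: 26.
Criminal history: 2 prior points → Category 2 (2-6).
Level 26 falls in the 26 band.
Grid: Level 26 × Category 2 = 60-72 months.

60-72 months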